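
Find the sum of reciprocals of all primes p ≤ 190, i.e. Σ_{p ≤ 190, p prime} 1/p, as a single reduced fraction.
Σ 1/p = 10408867916382550633331528920459565913027063402071390584941986323453055203/5397346292805549782720214077673687806275517530364350655459511599582614290

π(190) = 42, so the primes ≤ 190 are [2, 3, 5, 7, 11, 13, 17, 19, 23, 29, 31, 37, 41, 43, 47, 53, 59, 61, 67, 71, 73, 79, 83, 89, 97, 101, 103, 107, 109, 113, 127, 131, 137, 139, 149, 151, 157, 163, 167, 173, 179, 181]. Summing 1/p over these primes: 10408867916382550633331528920459565913027063402071390584941986323453055203/5397346292805549782720214077673687806275517530364350655459511599582614290 ≈ 1.9285. Mertens estimate ln ln(190) + 0.2615 ≈ 1.9192.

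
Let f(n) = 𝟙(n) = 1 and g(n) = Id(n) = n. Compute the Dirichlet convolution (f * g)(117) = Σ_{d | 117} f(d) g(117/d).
(𝟙 * Id)(117) = 182

Divisors of 117: [1, 3, 9, 13, 39, 117]. For each d | 117:
  d = 1: 𝟙(1) · Id(117/1) = 1 · 117 = 117
  d = 3: 𝟙(3) · Id(117/3) = 1 · 39 = 39
  d = 9: 𝟙(9) · Id(117/9) = 1 · 13 = 13
  d = 13: 𝟙(13) · Id(117/13) = 1 · 9 = 9
  d = 39: 𝟙(39) · Id(117/39) = 1 · 3 = 3
  d = 117: 𝟙(117) · Id(117/117) = 1 · 1 = 1
Summing: (𝟙 * Id)(117) = 117 + 39 + 13 + 9 + 3 + 1 = 182.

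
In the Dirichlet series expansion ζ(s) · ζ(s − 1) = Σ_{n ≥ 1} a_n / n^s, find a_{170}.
σ(170) = 324

In the product (Σ m^0/m^s)(Σ k / k^s) = Σ (Σ_{d | n} d) / n^s, the coefficient of 1/n^s is σ(n) = Σ_{d | n} d. For n = 170, divisors are [1, 2, 5, 10, 17, 34, 85, 170]; summing: σ(170) = 324.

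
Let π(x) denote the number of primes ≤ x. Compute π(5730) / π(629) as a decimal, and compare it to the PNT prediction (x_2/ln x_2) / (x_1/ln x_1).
π(5730)/π(629) = 753/114 ≈ 6.6053;  PNT prediction ≈ 6.7839.

π(629) = 114 and π(5730) = 753, so π(5730)/π(629) ≈ 6.6053. The PNT-predicted ratio is (5730/ln(5730)) / (629/ln(629)) ≈ 6.7839. The two agree to within a few percent, as expected.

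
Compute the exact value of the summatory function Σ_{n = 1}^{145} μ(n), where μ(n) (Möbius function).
Σ_{n ≤ 145} μ(n) = 0

Compute μ(n) for each 1 ≤ n ≤ 145: μ(1) = 1, μ(2) = -1, μ(3) = -1, μ(4) = 0, μ(5) = -1, μ(6) = 1, μ(7) = -1, μ(8) = 0, μ(9) = 0, μ(10) = 1, μ(11) = -1, μ(12) = 0, μ(13) = -1, μ(14) = 1, μ(15) = 1, μ(16) = 0, μ(17) = -1, μ(18) = 0, μ(19) = -1, μ(20) = 0, μ(21) = 1, μ(22) = 1, μ(23) = -1, μ(24) = 0, μ(25) = 0, μ(26) = 1, μ(27) = 0, μ(28) = 0, μ(29) = -1, μ(30) = -1, μ(31) = -1, μ(32) = 0, μ(33) = 1, μ(34) = 1, μ(35) = 1, μ(36) = 0, μ(37) = -1, μ(38) = 1, μ(39) = 1, μ(40) = 0, μ(41) = -1, μ(42) = -1, μ(43) = -1, μ(44) = 0, μ(45) = 0, μ(46) = 1, μ(47) = -1, μ(48) = 0, μ(49) = 0, μ(50) = 0, μ(51) = 1, μ(52) = 0, μ(53) = -1, μ(54) = 0, μ(55) = 1, μ(56) = 0, μ(57) = 1, μ(58) = 1, μ(59) = -1, μ(60) = 0, μ(61) = -1, μ(62) = 1, μ(63) = 0, μ(64) = 0, μ(65) = 1, μ(66) = -1, μ(67) = -1, μ(68) = 0, μ(69) = 1, μ(70) = -1, μ(71) = -1, μ(72) = 0, μ(73) = -1, μ(74) = 1, μ(75) = 0, μ(76) = 0, μ(77) = 1, μ(78) = -1, μ(79) = -1, μ(80) = 0, μ(81) = 0, μ(82) = 1, μ(83) = -1, μ(84) = 0, μ(85) = 1, μ(86) = 1, μ(87) = 1, μ(88) = 0, μ(89) = -1, μ(90) = 0, μ(91) = 1, μ(92) = 0, μ(93) = 1, μ(94) = 1, μ(95) = 1, μ(96) = 0, μ(97) = -1, μ(98) = 0, μ(99) = 0, μ(100) = 0, μ(101) = -1, μ(102) = -1, μ(103) = -1, μ(104) = 0, μ(105) = -1, μ(106) = 1, μ(107) = -1, μ(108) = 0, μ(109) = -1, μ(110) = -1, μ(111) = 1, μ(112) = 0, μ(113) = -1, μ(114) = -1, μ(115) = 1, μ(116) = 0, μ(117) = 0, μ(118) = 1, μ(119) = 1, μ(120) = 0, μ(121) = 0, μ(122) = 1, μ(123) = 1, μ(124) = 0, μ(125) = 0, μ(126) = 0, μ(127) = -1, μ(128) = 0, μ(129) = 1, μ(130) = -1, μ(131) = -1, μ(132) = 0, μ(133) = 1, μ(134) = 1, μ(135) = 0, μ(136) = 0, μ(137) = -1, μ(138) = -1, μ(139) = -1, μ(140) = 0, μ(141) = 1, μ(142) = 1, μ(143) = 1, μ(144) = 0, μ(145) = 1. Summing all 145 values: 0. (Mertens function M(x) = Σ_{n ≤ x} μ(n); on average M(x) should be small (PNT ⟺ M(x) = o(x)).)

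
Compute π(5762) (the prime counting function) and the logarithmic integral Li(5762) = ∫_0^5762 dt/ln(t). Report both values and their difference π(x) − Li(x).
π(5762) = 757;  Li(5762) ≈ 772.99;  π(x) − Li(x) ≈ -15.99.

Direct count of primes ≤ 5762 gives π(5762) = 757. Numerical evaluation of the logarithmic integral gives Li(5762) ≈ 772.99. The difference π(x) − Li(x) ≈ -15.99 is typically negative for small/moderate x (Li(x) overestimates), though Littlewood's theorem shows this sign changes infinitely often.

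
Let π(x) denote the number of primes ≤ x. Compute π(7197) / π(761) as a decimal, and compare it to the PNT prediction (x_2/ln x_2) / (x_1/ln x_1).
π(7197)/π(761) = 919/135 ≈ 6.8074;  PNT prediction ≈ 7.0648.

π(761) = 135 and π(7197) = 919, so π(7197)/π(761) ≈ 6.8074. The PNT-predicted ratio is (7197/ln(7197)) / (761/ln(761)) ≈ 7.0648. The two agree to within a few percent, as expected.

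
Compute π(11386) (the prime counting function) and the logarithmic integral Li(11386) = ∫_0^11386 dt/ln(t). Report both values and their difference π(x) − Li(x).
π(11386) = 1374;  Li(11386) ≈ 1395.55;  π(x) − Li(x) ≈ -21.55.

Direct count of primes ≤ 11386 gives π(11386) = 1374. Numerical evaluation of the logarithmic integral gives Li(11386) ≈ 1395.55. The difference π(x) − Li(x) ≈ -21.55 is typically negative for small/moderate x (Li(x) overestimates), though Littlewood's theorem shows this sign changes infinitely often.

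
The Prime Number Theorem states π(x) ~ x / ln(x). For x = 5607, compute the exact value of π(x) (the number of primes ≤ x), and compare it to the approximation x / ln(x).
π(5607) = 738;  x/ln(x) ≈ 649.58;  relative error ≈ 11.98%.

Directly count primes up to 5607: π(5607) = 738. The PNT approximation gives 5607/ln(5607) ≈ 5607/8.63177 ≈ 649.58. Relative error (π(x) − x/ln(x)) / π(x) ≈ 11.98%; the approximation is known to undercount slightly (Li(x) is a better estimate).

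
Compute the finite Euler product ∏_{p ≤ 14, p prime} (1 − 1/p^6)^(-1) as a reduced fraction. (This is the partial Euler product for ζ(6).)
∏ = 14388679339409375/14143390691632128

The primes p ≤ 14 are [2, 3, 5, 7, 11, 13]. For each prime, (1 − 1/p^6)^(-1) = p^6 / (p^6 − 1). The product is (1 − 1/2^6)^(-1), (1 − 1/3^6)^(-1), (1 − 1/5^6)^(-1), (1 − 1/7^6)^(-1), (1 − 1/11^6)^(-1), (1 − 1/13^6)^(-1) = ∏ p^6 / (p^6 − 1) = 14388679339409375/14143390691632128.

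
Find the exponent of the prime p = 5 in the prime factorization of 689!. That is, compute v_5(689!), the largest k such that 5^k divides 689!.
v_5(689!) = 170

Legendre's formula: v_p(n!) = Σ_{k ≥ 1} ⌊n / p^k⌋. For p = 5, n = 689, the terms are:
  ⌊689/5^1⌋ = ⌊689/5⌋ = 137
  ⌊689/5^2⌋ = ⌊689/25⌋ = 27
  ⌊689/5^3⌋ = ⌊689/125⌋ = 5
  ⌊689/5^4⌋ = ⌊689/625⌋ = 1
(the next term ⌊689/5^5⌋ = 0, terminating the sum). Summing: v_5(689!) = 137 + 27 + 5 + 1 = 170.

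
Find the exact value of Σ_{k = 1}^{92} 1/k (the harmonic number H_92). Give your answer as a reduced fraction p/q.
H_92 = 3668893996878372053122809260004199377461/718766754945489455304472257065075294400

Direct summation: H_92 = 1 + 1/2 + ... + 1/92. The least common denominator is lcm(1, ..., 92) = 718766754945489455304472257065075294400; over this denominator the numerator is 718766754945489455304472257065075294400 + 359383377472744727652236128532537647200 + 239588918315163151768157419021691764800 + 179691688736372363826118064266268823600 + 143753350989097891060894451413015058880 + 119794459157581575884078709510845882400 + 102680964992212779329210322437867899200 + 89845844368186181913059032133134411800 + 79862972771721050589385806340563921600 + 71876675494548945530447225706507529440 + 65342432267771768664042932460461390400 + 59897229578790787942039354755422941200 + 55289750380422265792651712081928868800 + 51340482496106389664605161218933949600 + 47917783663032630353631483804338352960 + 44922922184093090956529516066567205900 + 42280397349734673841439544533239723200 + 39931486385860525294692903170281960800 + 37829829207657339752866960898161857600 + 35938337747274472765223612853253764720 + 34226988330737593109736774145955966400 + 32671216133885884332021466230230695200 + 31250728475890845882803141611525012800 + 29948614789395393971019677377711470600 + 28750670197819578212178890282603011776 + 27644875190211132896325856040964434400 + 26620990923907016863128602113521307200 + 25670241248053194832302580609466974800 + 24785060515361705355326629553968113600 + 23958891831516315176815741902169176480 + 23186024353080305009821685711776622400 + 22461461092046545478264758033283602950 + 21780810755923922888014310820153796800 + 21140198674867336920719772266619861600 + 20536192998442555865842064487573579840 + 19965743192930262647346451585140980400 + 19426128512040255548769520461218251200 + 18914914603828669876433480449080928800 + 18429916793474088597550570693976289600 + 17969168873637236382611806426626882360 + 17530896462085108665962737977196958400 + 17113494165368796554868387072977983200 + 16715505928964871053592378071280820800 + 16335608066942942166010733115115347600 + 15972594554344210117877161268112784320 + 15625364237945422941401570805762506400 + 15292909679691265006478133129044155200 + 14974307394697696985509838688855735300 + 14668709284601825618458617491123985600 + 14375335098909789106089445141301505888 + 14093465783244891280479848177746574400 + 13822437595105566448162928020482217200 + 13561636885763951986876835038963684800 + 13310495461953508431564301056760653600 + 13068486453554353732808586492092278080 + 12835120624026597416151290304733487400 + 12609943069219113250955653632720619200 + 12392530257680852677663314776984056800 + 12182487371957448394991055204492801600 + 11979445915758157588407870951084588240 + 11783061556483433693515938640411070400 + 11593012176540152504910842855888311200 + 11408996110245864369912258048651988800 + 11230730546023272739132379016641801475 + 11057950076084453158530342416385773760 + 10890405377961961444007155410076898400 + 10727862014111782914992123239777243200 + 10570099337433668460359886133309930800 + 10416909491963615294267713870508337600 + 10268096499221277932921032243786789920 + 10123475421767457116964397986832046400 + 9982871596465131323673225792570490200 + 9846119930760129524718798041987332800 + 9713064256020127774384760230609125600 + 9583556732606526070726296760867670592 + 9457457301914334938216740224540464400 + 9334633181110252666291847494351627200 + 9214958396737044298775285346988144800 + 9098313353740372851955345026140193600 + 8984584436818618191305903213313441180 + 8873663641302338954376200704507102400 + 8765448231042554332981368988598479200 + 8659840421029993437403280205603316800 + 8556747082684398277434193536488991600 + 8456079469946934768287908906647944640 + 8357752964482435526796189035640410400 + 8261686838453901785108876517989371200 + 8167804033471471083005366557557673800 + 8076030954443701744994070304101969600 + 7986297277172105058938580634056392160 + 7898535768631752256093101725989838400 + 7812682118972711470700785402881253200 = 3668893996878372053122809260004199377461, so H_92 = 3668893996878372053122809260004199377461/718766754945489455304472257065075294400 (already in lowest terms) ≈ 5.10443. (The PNT-adjacent estimate ln(92) + γ ≈ 5.09900 matches within O(1/n).)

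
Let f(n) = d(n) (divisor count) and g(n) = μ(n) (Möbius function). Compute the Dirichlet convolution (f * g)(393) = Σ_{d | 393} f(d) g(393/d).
(d * μ)(393) = 1

Divisors of 393: [1, 3, 131, 393]. For each d | 393:
  d = 1: d(1) · μ(393/1) = 1 · 1 = 1
  d = 3: d(3) · μ(393/3) = 2 · -1 = -2
  d = 131: d(131) · μ(393/131) = 2 · -1 = -2
  d = 393: d(393) · μ(393/393) = 4 · 1 = 4
Summing: (d * μ)(393) = 1 + -2 + -2 + 4 = 1.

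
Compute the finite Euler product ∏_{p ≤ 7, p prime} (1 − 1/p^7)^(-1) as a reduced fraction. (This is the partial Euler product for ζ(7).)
∏ = 375226779375000/372119874050737

The primes p ≤ 7 are [2, 3, 5, 7]. For each prime, (1 − 1/p^7)^(-1) = p^7 / (p^7 − 1). The product is (1 − 1/2^7)^(-1), (1 − 1/3^7)^(-1), (1 − 1/5^7)^(-1), (1 − 1/7^7)^(-1) = ∏ p^7 / (p^7 − 1) = 375226779375000/372119874050737.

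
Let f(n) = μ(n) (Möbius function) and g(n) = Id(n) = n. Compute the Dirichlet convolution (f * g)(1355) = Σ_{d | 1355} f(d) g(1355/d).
(μ * Id)(1355) = 1080

Divisors of 1355: [1, 5, 271, 1355]. For each d | 1355:
  d = 1: μ(1) · Id(1355/1) = 1 · 1355 = 1355
  d = 5: μ(5) · Id(1355/5) = -1 · 271 = -271
  d = 271: μ(271) · Id(1355/271) = -1 · 5 = -5
  d = 1355: μ(1355) · Id(1355/1355) = 1 · 1 = 1
Summing: (μ * Id)(1355) = 1355 + -271 + -5 + 1 = 1080.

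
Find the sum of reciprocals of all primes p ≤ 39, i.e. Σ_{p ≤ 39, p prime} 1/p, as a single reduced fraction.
Σ 1/p = 11819186711467/7420738134810

π(39) = 12, so the primes ≤ 39 are [2, 3, 5, 7, 11, 13, 17, 19, 23, 29, 31, 37]. Summing 1/p over these primes: 11819186711467/7420738134810 ≈ 1.5927. Mertens estimate ln ln(39) + 0.2615 ≈ 1.5599.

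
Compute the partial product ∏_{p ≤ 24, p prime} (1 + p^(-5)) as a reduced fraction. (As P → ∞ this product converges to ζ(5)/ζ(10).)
∏ = 2612085852729079932096672771072/2521568243390149185231442932125

The primes p ≤ 24 are [2, 3, 5, 7, 11, 13, 17, 19, 23]. For each, (1 + 1/p^5) = (p^5 + 1)/p^5. Multiplying these fractions over p ∈ [2, 3, 5, 7, 11, 13, 17, 19, 23] gives 2612085852729079932096672771072/2521568243390149185231442932125. (In the limit P → ∞ this tends to ζ(5)/ζ(10).)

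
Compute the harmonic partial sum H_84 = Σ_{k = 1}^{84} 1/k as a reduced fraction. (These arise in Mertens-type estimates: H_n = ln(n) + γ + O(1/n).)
H_84 = 3681181948368536301765969745576439759/734184632222154704090370027645633600

Direct summation: H_84 = 1 + 1/2 + ... + 1/84. The least common denominator is lcm(1, ..., 84) = 8076030954443701744994070304101969600; over this denominator the numerator is 8076030954443701744994070304101969600 + 4038015477221850872497035152050984800 + 2692010318147900581664690101367323200 + 2019007738610925436248517576025492400 + 1615206190888740348998814060820393920 + 1346005159073950290832345050683661600 + 1153718707777671677856295757728852800 + 1009503869305462718124258788012746200 + 897336772715966860554896700455774400 + 807603095444370174499407030410196960 + 734184632222154704090370027645633600 + 673002579536975145416172525341830800 + 621233150341823211153390023392459200 + 576859353888835838928147878864426400 + 538402063629580116332938020273464640 + 504751934652731359062129394006373100 + 475060644379041279117298253182468800 + 448668386357983430277448350227887200 + 425054260760194828683898437057998400 + 403801547722185087249703515205098480 + 384572902592557225952098585909617600 + 367092316111077352045185013822816800 + 351131780627987032391046534960955200 + 336501289768487572708086262670915400 + 323041238177748069799762812164078784 + 310616575170911605576695011696229600 + 299112257571988953518298900151924800 + 288429676944417919464073939432213200 + 278483826015300060172209320831102400 + 269201031814790058166469010136732320 + 260517127562700056290131300132321600 + 252375967326365679531064697003186550 + 244728210740718234696790009215211200 + 237530322189520639558649126591234400 + 230743741555534335571259151545770560 + 224334193178991715138724175113943600 + 218271106876856803918758656867620800 + 212527130380097414341949218528999200 + 207077716780607737051130007797486400 + 201900773861092543624851757602549240 + 196976364742529310853513909856145600 + 192286451296278612976049292954808800 + 187814673359155854534745821025627200 + 183546158055538676022592506911408400 + 179467354543193372110979340091154880 + 175565890313993516195523267480477600 + 171830445839227696702001495831956800 + 168250644884243786354043131335457700 + 164816958253953096836613679675550400 + 161520619088874034899881406082039392 + 158353548126347093039099417727489600 + 155308287585455802788347505848114800 + 152377942536673617830076798190603200 + 149556128785994476759149450075962400 + 146836926444430940818074005529126720 + 144214838472208959732036969716106600 + 141684753586731609561299479019332800 + 139241913007650030086104660415551200 + 136881880583791554999899496679694400 + 134600515907395029083234505068366160 + 132393950072847569590066726296753600 + 130258563781350028145065650066160800 + 128190967530852408650699528636539200 + 126187983663182839765532348501593275 + 124246630068364642230678004678491840 + 122364105370359117348395004607605600 + 120537775439458234999911497076148800 + 118765161094760319779324563295617200 + 117043926875995677463682178320318400 + 115371870777767167785629575772885280 + 113746914851319742887240426818337600 + 112167096589495857569362087556971800 + 110630561019776736232795483617835200 + 109135553438428401959379328433810400 + 107680412725916023266587604054692928 + 106263565190048707170974609264499600 + 104883518888879243441481432520804800 + 103538858390303868525565003898743200 + 102228239929667110696127472203822400 + 100950386930546271812425878801274620 + 99704085857329651172766300050641600 + 98488182371264655426756954928072800 + 97301577764381948734868316916891200 + 96143225648139306488024646477404400 = 40493001432053899319425667201340837349, so H_84 = 40493001432053899319425667201340837349/8076030954443701744994070304101969600; reducing by gcd(40493001432053899319425667201340837349, 8076030954443701744994070304101969600) = 11 gives 3681181948368536301765969745576439759/734184632222154704090370027645633600 ≈ 5.01397. (The PNT-adjacent estimate ln(84) + γ ≈ 5.00803 matches within O(1/n).)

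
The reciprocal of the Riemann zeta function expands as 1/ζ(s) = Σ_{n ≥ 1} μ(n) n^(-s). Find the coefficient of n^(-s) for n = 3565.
μ(3565) = -1

Factor n = 3565 = 5 · 23 · 31. μ(n) = 0 if any exponent ≥ 2 (not squarefree); otherwise μ(n) = (−1)^{ω(n)} where ω(n) is the number of distinct prime factors. Applying: μ(3565) = -1.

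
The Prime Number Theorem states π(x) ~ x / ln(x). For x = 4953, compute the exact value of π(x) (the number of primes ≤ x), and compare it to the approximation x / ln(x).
π(4953) = 662;  x/ln(x) ≈ 582.18;  relative error ≈ 12.06%.

Directly count primes up to 4953: π(4953) = 662. The PNT approximation gives 4953/ln(4953) ≈ 4953/8.50775 ≈ 582.18. Relative error (π(x) − x/ln(x)) / π(x) ≈ 12.06%; the approximation is known to undercount slightly (Li(x) is a better estimate).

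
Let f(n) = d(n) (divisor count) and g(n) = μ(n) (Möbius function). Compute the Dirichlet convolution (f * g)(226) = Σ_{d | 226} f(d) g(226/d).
(d * μ)(226) = 1

Divisors of 226: [1, 2, 113, 226]. For each d | 226:
  d = 1: d(1) · μ(226/1) = 1 · 1 = 1
  d = 2: d(2) · μ(226/2) = 2 · -1 = -2
  d = 113: d(113) · μ(226/113) = 2 · -1 = -2
  d = 226: d(226) · μ(226/226) = 4 · 1 = 4
Summing: (d * μ)(226) = 1 + -2 + -2 + 4 = 1.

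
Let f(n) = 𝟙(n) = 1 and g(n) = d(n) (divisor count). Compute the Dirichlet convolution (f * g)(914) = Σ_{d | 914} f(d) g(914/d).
(𝟙 * d)(914) = 9

Divisors of 914: [1, 2, 457, 914]. For each d | 914:
  d = 1: 𝟙(1) · d(914/1) = 1 · 4 = 4
  d = 2: 𝟙(2) · d(914/2) = 1 · 2 = 2
  d = 457: 𝟙(457) · d(914/457) = 1 · 2 = 2
  d = 914: 𝟙(914) · d(914/914) = 1 · 1 = 1
Summing: (𝟙 * d)(914) = 4 + 2 + 2 + 1 = 9.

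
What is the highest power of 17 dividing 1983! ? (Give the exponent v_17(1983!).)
v_17(1983!) = 122

Legendre's formula: v_p(n!) = Σ_{k ≥ 1} ⌊n / p^k⌋. For p = 17, n = 1983, the terms are:
  ⌊1983/17^1⌋ = ⌊1983/17⌋ = 116
  ⌊1983/17^2⌋ = ⌊1983/289⌋ = 6
(the next term ⌊1983/17^3⌋ = 0, terminating the sum). Summing: v_17(1983!) = 116 + 6 = 122.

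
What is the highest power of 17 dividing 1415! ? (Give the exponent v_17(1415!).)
v_17(1415!) = 87

Legendre's formula: v_p(n!) = Σ_{k ≥ 1} ⌊n / p^k⌋. For p = 17, n = 1415, the terms are:
  ⌊1415/17^1⌋ = ⌊1415/17⌋ = 83
  ⌊1415/17^2⌋ = ⌊1415/289⌋ = 4
(the next term ⌊1415/17^3⌋ = 0, terminating the sum). Summing: v_17(1415!) = 83 + 4 = 87.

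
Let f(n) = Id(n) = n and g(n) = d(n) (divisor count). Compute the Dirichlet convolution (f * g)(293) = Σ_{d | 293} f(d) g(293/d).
(Id * d)(293) = 295

Divisors of 293: [1, 293]. For each d | 293:
  d = 1: Id(1) · d(293/1) = 1 · 2 = 2
  d = 293: Id(293) · d(293/293) = 293 · 1 = 293
Summing: (Id * d)(293) = 2 + 293 = 295.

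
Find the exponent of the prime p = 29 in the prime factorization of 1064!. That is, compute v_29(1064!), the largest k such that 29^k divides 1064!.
v_29(1064!) = 37

Legendre's formula: v_p(n!) = Σ_{k ≥ 1} ⌊n / p^k⌋. For p = 29, n = 1064, the terms are:
  ⌊1064/29^1⌋ = ⌊1064/29⌋ = 36
  ⌊1064/29^2⌋ = ⌊1064/841⌋ = 1
(the next term ⌊1064/29^3⌋ = 0, terminating the sum). Summing: v_29(1064!) = 36 + 1 = 37.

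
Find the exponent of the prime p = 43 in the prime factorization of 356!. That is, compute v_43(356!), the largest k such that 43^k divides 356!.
v_43(356!) = 8

Legendre's formula: v_p(n!) = Σ_{k ≥ 1} ⌊n / p^k⌋. For p = 43, n = 356, the terms are:
  ⌊356/43^1⌋ = ⌊356/43⌋ = 8
(the next term ⌊356/43^2⌋ = 0, terminating the sum). Summing: v_43(356!) = 8 = 8.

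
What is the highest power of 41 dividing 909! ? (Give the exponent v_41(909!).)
v_41(909!) = 22

Legendre's formula: v_p(n!) = Σ_{k ≥ 1} ⌊n / p^k⌋. For p = 41, n = 909, the terms are:
  ⌊909/41^1⌋ = ⌊909/41⌋ = 22
(the next term ⌊909/41^2⌋ = 0, terminating the sum). Summing: v_41(909!) = 22 = 22.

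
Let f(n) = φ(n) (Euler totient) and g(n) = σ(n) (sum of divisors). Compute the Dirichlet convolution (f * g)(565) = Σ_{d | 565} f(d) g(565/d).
(φ * σ)(565) = 2260

Divisors of 565: [1, 5, 113, 565]. For each d | 565:
  d = 1: φ(1) · σ(565/1) = 1 · 684 = 684
  d = 5: φ(5) · σ(565/5) = 4 · 114 = 456
  d = 113: φ(113) · σ(565/113) = 112 · 6 = 672
  d = 565: φ(565) · σ(565/565) = 448 · 1 = 448
Summing: (φ * σ)(565) = 684 + 456 + 672 + 448 = 2260.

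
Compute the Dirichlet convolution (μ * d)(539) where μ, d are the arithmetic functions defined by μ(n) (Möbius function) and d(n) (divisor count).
(μ * d)(539) = 1

Divisors of 539: [1, 7, 11, 49, 77, 539]. For each d | 539:
  d = 1: μ(1) · d(539/1) = 1 · 6 = 6
  d = 7: μ(7) · d(539/7) = -1 · 4 = -4
  d = 11: μ(11) · d(539/11) = -1 · 3 = -3
  d = 49: μ(49) · d(539/49) = 0 · 2 = 0
  d = 77: μ(77) · d(539/77) = 1 · 2 = 2
  d = 539: μ(539) · d(539/539) = 0 · 1 = 0
Summing: (μ * d)(539) = 6 + -4 + -3 + 0 + 2 + 0 = 1.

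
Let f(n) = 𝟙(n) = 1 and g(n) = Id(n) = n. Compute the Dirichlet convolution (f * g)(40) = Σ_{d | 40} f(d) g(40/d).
(𝟙 * Id)(40) = 90

Divisors of 40: [1, 2, 4, 5, 8, 10, 20, 40]. For each d | 40:
  d = 1: 𝟙(1) · Id(40/1) = 1 · 40 = 40
  d = 2: 𝟙(2) · Id(40/2) = 1 · 20 = 20
  d = 4: 𝟙(4) · Id(40/4) = 1 · 10 = 10
  d = 5: 𝟙(5) · Id(40/5) = 1 · 8 = 8
  d = 8: 𝟙(8) · Id(40/8) = 1 · 5 = 5
  d = 10: 𝟙(10) · Id(40/10) = 1 · 4 = 4
  d = 20: 𝟙(20) · Id(40/20) = 1 · 2 = 2
  d = 40: 𝟙(40) · Id(40/40) = 1 · 1 = 1
Summing: (𝟙 * Id)(40) = 40 + 20 + 10 + 8 + 5 + 4 + 2 + 1 = 90.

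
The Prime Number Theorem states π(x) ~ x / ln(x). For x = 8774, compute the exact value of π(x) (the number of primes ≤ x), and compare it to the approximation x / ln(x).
π(8774) = 1093;  x/ln(x) ≈ 966.35;  relative error ≈ 11.59%.

Directly count primes up to 8774: π(8774) = 1093. The PNT approximation gives 8774/ln(8774) ≈ 8774/9.07955 ≈ 966.35. Relative error (π(x) − x/ln(x)) / π(x) ≈ 11.59%; the approximation is known to undercount slightly (Li(x) is a better estimate).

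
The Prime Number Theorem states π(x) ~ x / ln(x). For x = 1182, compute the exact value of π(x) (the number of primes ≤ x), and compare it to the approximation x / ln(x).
π(1182) = 194;  x/ln(x) ≈ 167.07;  relative error ≈ 13.88%.

Directly count primes up to 1182: π(1182) = 194. The PNT approximation gives 1182/ln(1182) ≈ 1182/7.07496 ≈ 167.07. Relative error (π(x) − x/ln(x)) / π(x) ≈ 13.88%; the approximation is known to undercount slightly (Li(x) is a better estimate).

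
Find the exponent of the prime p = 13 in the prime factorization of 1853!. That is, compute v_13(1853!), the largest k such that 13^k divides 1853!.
v_13(1853!) = 152

Legendre's formula: v_p(n!) = Σ_{k ≥ 1} ⌊n / p^k⌋. For p = 13, n = 1853, the terms are:
  ⌊1853/13^1⌋ = ⌊1853/13⌋ = 142
  ⌊1853/13^2⌋ = ⌊1853/169⌋ = 10
(the next term ⌊1853/13^3⌋ = 0, terminating the sum). Summing: v_13(1853!) = 142 + 10 = 152.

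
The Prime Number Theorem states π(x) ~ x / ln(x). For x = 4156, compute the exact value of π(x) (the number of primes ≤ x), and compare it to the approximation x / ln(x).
π(4156) = 571;  x/ln(x) ≈ 498.78;  relative error ≈ 12.65%.

Directly count primes up to 4156: π(4156) = 571. The PNT approximation gives 4156/ln(4156) ≈ 4156/8.33231 ≈ 498.78. Relative error (π(x) − x/ln(x)) / π(x) ≈ 12.65%; the approximation is known to undercount slightly (Li(x) is a better estimate).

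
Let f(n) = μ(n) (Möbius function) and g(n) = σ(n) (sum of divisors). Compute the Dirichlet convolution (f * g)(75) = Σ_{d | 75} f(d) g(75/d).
(μ * σ)(75) = 75

Divisors of 75: [1, 3, 5, 15, 25, 75]. For each d | 75:
  d = 1: μ(1) · σ(75/1) = 1 · 124 = 124
  d = 3: μ(3) · σ(75/3) = -1 · 31 = -31
  d = 5: μ(5) · σ(75/5) = -1 · 24 = -24
  d = 15: μ(15) · σ(75/15) = 1 · 6 = 6
  d = 25: μ(25) · σ(75/25) = 0 · 4 = 0
  d = 75: μ(75) · σ(75/75) = 0 · 1 = 0
Summing: (μ * σ)(75) = 124 + -31 + -24 + 6 + 0 + 0 = 75.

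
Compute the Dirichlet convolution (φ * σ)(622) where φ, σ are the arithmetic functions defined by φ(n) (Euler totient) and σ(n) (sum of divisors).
(φ * σ)(622) = 2488

Divisors of 622: [1, 2, 311, 622]. For each d | 622:
  d = 1: φ(1) · σ(622/1) = 1 · 936 = 936
  d = 2: φ(2) · σ(622/2) = 1 · 312 = 312
  d = 311: φ(311) · σ(622/311) = 310 · 3 = 930
  d = 622: φ(622) · σ(622/622) = 310 · 1 = 310
Summing: (φ * σ)(622) = 936 + 312 + 930 + 310 = 2488.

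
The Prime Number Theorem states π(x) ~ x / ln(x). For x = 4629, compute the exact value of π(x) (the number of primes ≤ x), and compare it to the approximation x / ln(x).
π(4629) = 624;  x/ln(x) ≈ 548.45;  relative error ≈ 12.11%.

Directly count primes up to 4629: π(4629) = 624. The PNT approximation gives 4629/ln(4629) ≈ 4629/8.44010 ≈ 548.45. Relative error (π(x) − x/ln(x)) / π(x) ≈ 12.11%; the approximation is known to undercount slightly (Li(x) is a better estimate).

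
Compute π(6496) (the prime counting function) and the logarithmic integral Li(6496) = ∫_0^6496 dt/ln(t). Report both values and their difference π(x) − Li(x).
π(6496) = 842;  Li(6496) ≈ 857.17;  π(x) − Li(x) ≈ -15.17.

Direct count of primes ≤ 6496 gives π(6496) = 842. Numerical evaluation of the logarithmic integral gives Li(6496) ≈ 857.17. The difference π(x) − Li(x) ≈ -15.17 is typically negative for small/moderate x (Li(x) overestimates), though Littlewood's theorem shows this sign changes infinitely often.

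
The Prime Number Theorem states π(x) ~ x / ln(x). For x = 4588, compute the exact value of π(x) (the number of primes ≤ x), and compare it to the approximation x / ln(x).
π(4588) = 620;  x/ln(x) ≈ 544.17;  relative error ≈ 12.23%.

Directly count primes up to 4588: π(4588) = 620. The PNT approximation gives 4588/ln(4588) ≈ 4588/8.43120 ≈ 544.17. Relative error (π(x) − x/ln(x)) / π(x) ≈ 12.23%; the approximation is known to undercount slightly (Li(x) is a better estimate).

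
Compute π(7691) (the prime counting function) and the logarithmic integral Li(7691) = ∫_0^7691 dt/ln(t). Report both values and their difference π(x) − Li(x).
π(7691) = 976;  Li(7691) ≈ 991.96;  π(x) − Li(x) ≈ -15.96.

Direct count of primes ≤ 7691 gives π(7691) = 976. Numerical evaluation of the logarithmic integral gives Li(7691) ≈ 991.96. The difference π(x) − Li(x) ≈ -15.96 is typically negative for small/moderate x (Li(x) overestimates), though Littlewood's theorem shows this sign changes infinitely often.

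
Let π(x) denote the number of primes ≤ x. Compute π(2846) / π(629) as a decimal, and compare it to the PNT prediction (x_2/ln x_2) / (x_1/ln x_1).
π(2846)/π(629) = 413/114 ≈ 3.6228;  PNT prediction ≈ 3.6659.

π(629) = 114 and π(2846) = 413, so π(2846)/π(629) ≈ 3.6228. The PNT-predicted ratio is (2846/ln(2846)) / (629/ln(629)) ≈ 3.6659. The two agree to within a few percent, as expected.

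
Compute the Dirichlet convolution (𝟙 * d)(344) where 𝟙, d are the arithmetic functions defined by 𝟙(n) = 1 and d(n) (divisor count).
(𝟙 * d)(344) = 30

Divisors of 344: [1, 2, 4, 8, 43, 86, 172, 344]. For each d | 344:
  d = 1: 𝟙(1) · d(344/1) = 1 · 8 = 8
  d = 2: 𝟙(2) · d(344/2) = 1 · 6 = 6
  d = 4: 𝟙(4) · d(344/4) = 1 · 4 = 4
  d = 8: 𝟙(8) · d(344/8) = 1 · 2 = 2
  d = 43: 𝟙(43) · d(344/43) = 1 · 4 = 4
  d = 86: 𝟙(86) · d(344/86) = 1 · 3 = 3
  d = 172: 𝟙(172) · d(344/172) = 1 · 2 = 2
  d = 344: 𝟙(344) · d(344/344) = 1 · 1 = 1
Summing: (𝟙 * d)(344) = 8 + 6 + 4 + 2 + 4 + 3 + 2 + 1 = 30.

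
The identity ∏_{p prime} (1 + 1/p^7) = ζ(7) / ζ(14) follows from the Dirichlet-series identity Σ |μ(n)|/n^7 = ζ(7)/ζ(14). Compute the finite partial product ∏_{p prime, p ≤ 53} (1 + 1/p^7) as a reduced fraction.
∏ = 309952223984670960543603211891856695601672510675385627534277668624533812457091991127236052954668734671204274242309849088/307404601692723276790274585782287621574695329443342398483341336503340384695750533342769593387518417543812906517214978125

The primes p ≤ 53 are [2, 3, 5, 7, 11, 13, 17, 19, 23, 29, 31, 37, 41, 43, 47, 53]. For each, (1 + 1/p^7) = (p^7 + 1)/p^7. Multiplying these fractions over p ∈ [2, 3, 5, 7, 11, 13, 17, 19, 23, 29, 31, 37, 41, 43, 47, 53] gives 309952223984670960543603211891856695601672510675385627534277668624533812457091991127236052954668734671204274242309849088/307404601692723276790274585782287621574695329443342398483341336503340384695750533342769593387518417543812906517214978125. (In the limit P → ∞ this tends to ζ(7)/ζ(14).)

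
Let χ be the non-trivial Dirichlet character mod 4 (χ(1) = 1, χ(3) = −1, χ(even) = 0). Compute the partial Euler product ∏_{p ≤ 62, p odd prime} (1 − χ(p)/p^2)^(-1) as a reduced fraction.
∏ = 41649646786025278187758845901/45453901250007819878400000000

The odd primes p ≤ 62 are [3, 5, 7, 11, 13, 17, 19, 23, 29, 31, 37, 41, 43, 47, 53, 59, 61]. For each, χ(p) = 1 if p ≡ 1 mod 4, χ(p) = −1 if p ≡ 3 mod 4. Taking (1 − χ(p)/p^2)^(-1) = p^2/(p^2 − χ(p)): (1 − (-1)/3^2)^(-1) · (1 − (1)/5^2)^(-1) · (1 − (-1)/7^2)^(-1) · (1 − (-1)/11^2)^(-1) · (1 − (1)/13^2)^(-1) · (1 − (1)/17^2)^(-1) · (1 − (-1)/19^2)^(-1) · (1 − (-1)/23^2)^(-1) · (1 − (1)/29^2)^(-1) · (1 − (-1)/31^2)^(-1) · (1 − (1)/37^2)^(-1) · (1 − (1)/41^2)^(-1) · (1 − (-1)/43^2)^(-1) · (1 − (-1)/47^2)^(-1) · (1 − (1)/53^2)^(-1) · (1 − (-1)/59^2)^(-1) · (1 − (1)/61^2)^(-1) = 41649646786025278187758845901/45453901250007819878400000000.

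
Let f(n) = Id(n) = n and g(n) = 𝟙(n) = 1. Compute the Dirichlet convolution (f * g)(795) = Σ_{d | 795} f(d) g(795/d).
(Id * 𝟙)(795) = 1296

Divisors of 795: [1, 3, 5, 15, 53, 159, 265, 795]. For each d | 795:
  d = 1: Id(1) · 𝟙(795/1) = 1 · 1 = 1
  d = 3: Id(3) · 𝟙(795/3) = 3 · 1 = 3
  d = 5: Id(5) · 𝟙(795/5) = 5 · 1 = 5
  d = 15: Id(15) · 𝟙(795/15) = 15 · 1 = 15
  d = 53: Id(53) · 𝟙(795/53) = 53 · 1 = 53
  d = 159: Id(159) · 𝟙(795/159) = 159 · 1 = 159
  d = 265: Id(265) · 𝟙(795/265) = 265 · 1 = 265
  d = 795: Id(795) · 𝟙(795/795) = 795 · 1 = 795
Summing: (Id * 𝟙)(795) = 1 + 3 + 5 + 15 + 53 + 159 + 265 + 795 = 1296.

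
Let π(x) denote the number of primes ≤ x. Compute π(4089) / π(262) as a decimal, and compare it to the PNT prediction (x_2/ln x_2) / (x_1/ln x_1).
π(4089)/π(262) = 562/55 ≈ 10.2182;  PNT prediction ≈ 10.4502.

π(262) = 55 and π(4089) = 562, so π(4089)/π(262) ≈ 10.2182. The PNT-predicted ratio is (4089/ln(4089)) / (262/ln(262)) ≈ 10.4502. The two agree to within a few percent, as expected.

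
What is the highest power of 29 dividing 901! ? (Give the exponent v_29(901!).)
v_29(901!) = 32

Legendre's formula: v_p(n!) = Σ_{k ≥ 1} ⌊n / p^k⌋. For p = 29, n = 901, the terms are:
  ⌊901/29^1⌋ = ⌊901/29⌋ = 31
  ⌊901/29^2⌋ = ⌊901/841⌋ = 1
(the next term ⌊901/29^3⌋ = 0, terminating the sum). Summing: v_29(901!) = 31 + 1 = 32.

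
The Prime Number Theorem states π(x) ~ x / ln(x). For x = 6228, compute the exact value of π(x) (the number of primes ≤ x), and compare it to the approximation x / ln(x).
π(6228) = 810;  x/ln(x) ≈ 712.85;  relative error ≈ 11.99%.

Directly count primes up to 6228: π(6228) = 810. The PNT approximation gives 6228/ln(6228) ≈ 6228/8.73681 ≈ 712.85. Relative error (π(x) − x/ln(x)) / π(x) ≈ 11.99%; the approximation is known to undercount slightly (Li(x) is a better estimate).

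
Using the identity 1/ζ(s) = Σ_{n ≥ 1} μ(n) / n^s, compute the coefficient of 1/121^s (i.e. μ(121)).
μ(121) = 0

Factor n = 121 = 11^2. μ(n) = 0 if any exponent ≥ 2 (not squarefree); otherwise μ(n) = (−1)^{ω(n)} where ω(n) is the number of distinct prime factors. Applying: μ(121) = 0.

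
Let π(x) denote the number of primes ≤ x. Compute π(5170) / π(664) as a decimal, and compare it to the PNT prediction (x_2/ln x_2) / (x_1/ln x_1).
π(5170)/π(664) = 688/121 ≈ 5.6860;  PNT prediction ≈ 5.9173.

π(664) = 121 and π(5170) = 688, so π(5170)/π(664) ≈ 5.6860. The PNT-predicted ratio is (5170/ln(5170)) / (664/ln(664)) ≈ 5.9173. The two agree to within a few percent, as expected.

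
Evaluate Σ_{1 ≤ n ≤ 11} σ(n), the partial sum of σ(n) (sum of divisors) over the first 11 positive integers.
Σ_{n ≤ 11} σ(n) = 99

Compute σ(n) for each 1 ≤ n ≤ 11: σ(1) = 1, σ(2) = 3, σ(3) = 4, σ(4) = 7, σ(5) = 6, σ(6) = 12, σ(7) = 8, σ(8) = 15, σ(9) = 13, σ(10) = 18, σ(11) = 12. Summing all 11 values: 99. (Average order: Σ_{n ≤ x} σ(n) ~ (π²/12) x². For x = 11, (π²/12)·11² ≈ 99.52.)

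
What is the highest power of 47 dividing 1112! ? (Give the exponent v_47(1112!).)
v_47(1112!) = 23

Legendre's formula: v_p(n!) = Σ_{k ≥ 1} ⌊n / p^k⌋. For p = 47, n = 1112, the terms are:
  ⌊1112/47^1⌋ = ⌊1112/47⌋ = 23
(the next term ⌊1112/47^2⌋ = 0, terminating the sum). Summing: v_47(1112!) = 23 = 23.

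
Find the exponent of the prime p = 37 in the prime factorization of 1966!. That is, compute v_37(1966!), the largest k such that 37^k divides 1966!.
v_37(1966!) = 54

Legendre's formula: v_p(n!) = Σ_{k ≥ 1} ⌊n / p^k⌋. For p = 37, n = 1966, the terms are:
  ⌊1966/37^1⌋ = ⌊1966/37⌋ = 53
  ⌊1966/37^2⌋ = ⌊1966/1369⌋ = 1
(the next term ⌊1966/37^3⌋ = 0, terminating the sum). Summing: v_37(1966!) = 53 + 1 = 54.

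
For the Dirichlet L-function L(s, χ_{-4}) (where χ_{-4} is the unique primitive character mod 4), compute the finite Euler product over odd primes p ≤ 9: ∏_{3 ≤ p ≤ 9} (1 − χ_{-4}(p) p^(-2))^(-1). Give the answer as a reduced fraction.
∏ = 147/160

The odd primes p ≤ 9 are [3, 5, 7]. For each, χ(p) = 1 if p ≡ 1 mod 4, χ(p) = −1 if p ≡ 3 mod 4. Taking (1 − χ(p)/p^2)^(-1) = p^2/(p^2 − χ(p)): (1 − (-1)/3^2)^(-1) · (1 − (1)/5^2)^(-1) · (1 − (-1)/7^2)^(-1) = 147/160.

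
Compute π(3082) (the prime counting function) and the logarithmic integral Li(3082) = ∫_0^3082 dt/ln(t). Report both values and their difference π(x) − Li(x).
π(3082) = 440;  Li(3082) ≈ 452.98;  π(x) − Li(x) ≈ -12.98.

Direct count of primes ≤ 3082 gives π(3082) = 440. Numerical evaluation of the logarithmic integral gives Li(3082) ≈ 452.98. The difference π(x) − Li(x) ≈ -12.98 is typically negative for small/moderate x (Li(x) overestimates), though Littlewood's theorem shows this sign changes infinitely often.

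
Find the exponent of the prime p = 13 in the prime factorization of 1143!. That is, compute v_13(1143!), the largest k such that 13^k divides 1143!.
v_13(1143!) = 93

Legendre's formula: v_p(n!) = Σ_{k ≥ 1} ⌊n / p^k⌋. For p = 13, n = 1143, the terms are:
  ⌊1143/13^1⌋ = ⌊1143/13⌋ = 87
  ⌊1143/13^2⌋ = ⌊1143/169⌋ = 6
(the next term ⌊1143/13^3⌋ = 0, terminating the sum). Summing: v_13(1143!) = 87 + 6 = 93.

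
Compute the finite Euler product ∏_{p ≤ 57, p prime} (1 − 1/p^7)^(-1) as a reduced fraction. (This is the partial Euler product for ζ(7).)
∏ = 72859781352345946164271325208512748367496302513429047898775811498046799405380225394802980517015901501332936608125/72256491859259542003929080814473893559535113224475133477501839873036689289530416476883582246279412849505472872448

The primes p ≤ 57 are [2, 3, 5, 7, 11, 13, 17, 19, 23, 29, 31, 37, 41, 43, 47, 53]. For each prime, (1 − 1/p^7)^(-1) = p^7 / (p^7 − 1). The product is (1 − 1/2^7)^(-1), (1 − 1/3^7)^(-1), (1 − 1/5^7)^(-1), (1 − 1/7^7)^(-1), (1 − 1/11^7)^(-1), (1 − 1/13^7)^(-1), (1 − 1/17^7)^(-1), (1 − 1/19^7)^(-1), (1 − 1/23^7)^(-1), (1 − 1/29^7)^(-1), (1 − 1/31^7)^(-1), (1 − 1/37^7)^(-1), (1 − 1/41^7)^(-1), (1 − 1/43^7)^(-1), (1 − 1/47^7)^(-1), (1 − 1/53^7)^(-1) = ∏ p^7 / (p^7 − 1) = 72859781352345946164271325208512748367496302513429047898775811498046799405380225394802980517015901501332936608125/72256491859259542003929080814473893559535113224475133477501839873036689289530416476883582246279412849505472872448.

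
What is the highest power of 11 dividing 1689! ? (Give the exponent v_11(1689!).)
v_11(1689!) = 167

Legendre's formula: v_p(n!) = Σ_{k ≥ 1} ⌊n / p^k⌋. For p = 11, n = 1689, the terms are:
  ⌊1689/11^1⌋ = ⌊1689/11⌋ = 153
  ⌊1689/11^2⌋ = ⌊1689/121⌋ = 13
  ⌊1689/11^3⌋ = ⌊1689/1331⌋ = 1
(the next term ⌊1689/11^4⌋ = 0, terminating the sum). Summing: v_11(1689!) = 153 + 13 + 1 = 167.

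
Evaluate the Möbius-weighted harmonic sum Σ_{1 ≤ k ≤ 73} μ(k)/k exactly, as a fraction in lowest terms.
Σ μ(k)/k = -30588137492112380723638129/1163705159978543547160609242

Values of μ(k) for 1 ≤ k ≤ 73: μ(1) = 1, μ(2) = -1, μ(3) = -1, μ(5) = -1, μ(6) = 1, μ(7) = -1, μ(10) = 1, μ(11) = -1, μ(13) = -1, μ(14) = 1, μ(15) = 1, μ(17) = -1, μ(19) = -1, μ(21) = 1, μ(22) = 1, μ(23) = -1, μ(26) = 1, μ(29) = -1, μ(30) = -1, μ(31) = -1, μ(33) = 1, μ(34) = 1, μ(35) = 1, μ(37) = -1, μ(38) = 1, μ(39) = 1, μ(41) = -1, μ(42) = -1, μ(43) = -1, μ(46) = 1, μ(47) = -1, μ(51) = 1, μ(53) = -1, μ(55) = 1, μ(57) = 1, μ(58) = 1, μ(59) = -1, μ(61) = -1, μ(62) = 1, μ(65) = 1, μ(66) = -1, μ(67) = -1, μ(69) = 1, μ(70) = -1, μ(71) = -1, μ(73) = -1, with μ = 0 on non-squarefree integers. Summing μ(k)/k for k where μ(k) ≠ 0 gives -30588137492112380723638129/1163705159978543547160609242 ≈ -0.0263. (PNT ⟺ this sum → 0 as n → ∞.)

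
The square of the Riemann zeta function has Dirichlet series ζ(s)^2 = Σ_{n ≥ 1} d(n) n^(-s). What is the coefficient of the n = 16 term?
d(16) = 5

ζ(s)^2 = (Σ 1/m^s)(Σ 1/k^s). The coefficient of 1/n^s in the product is the number of ordered pairs (m, k) with mk = n, which equals d(n). For n = 16, divisors are [1, 2, 4, 8, 16], so d(16) = 5.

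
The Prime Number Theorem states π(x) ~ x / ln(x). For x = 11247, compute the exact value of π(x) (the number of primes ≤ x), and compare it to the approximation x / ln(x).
π(11247) = 1359;  x/ln(x) ≈ 1205.74;  relative error ≈ 11.28%.

Directly count primes up to 11247: π(11247) = 1359. The PNT approximation gives 11247/ln(11247) ≈ 11247/9.32786 ≈ 1205.74. Relative error (π(x) − x/ln(x)) / π(x) ≈ 11.28%; the approximation is known to undercount slightly (Li(x) is a better estimate).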